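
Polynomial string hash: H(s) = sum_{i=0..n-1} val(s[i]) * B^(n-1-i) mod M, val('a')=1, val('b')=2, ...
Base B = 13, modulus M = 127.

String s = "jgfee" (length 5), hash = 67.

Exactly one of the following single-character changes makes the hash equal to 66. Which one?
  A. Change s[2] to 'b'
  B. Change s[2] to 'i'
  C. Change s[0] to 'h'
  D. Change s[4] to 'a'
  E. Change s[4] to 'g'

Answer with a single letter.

Option A: s[2]='f'->'b', delta=(2-6)*13^2 mod 127 = 86, hash=67+86 mod 127 = 26
Option B: s[2]='f'->'i', delta=(9-6)*13^2 mod 127 = 126, hash=67+126 mod 127 = 66 <-- target
Option C: s[0]='j'->'h', delta=(8-10)*13^4 mod 127 = 28, hash=67+28 mod 127 = 95
Option D: s[4]='e'->'a', delta=(1-5)*13^0 mod 127 = 123, hash=67+123 mod 127 = 63
Option E: s[4]='e'->'g', delta=(7-5)*13^0 mod 127 = 2, hash=67+2 mod 127 = 69

Answer: B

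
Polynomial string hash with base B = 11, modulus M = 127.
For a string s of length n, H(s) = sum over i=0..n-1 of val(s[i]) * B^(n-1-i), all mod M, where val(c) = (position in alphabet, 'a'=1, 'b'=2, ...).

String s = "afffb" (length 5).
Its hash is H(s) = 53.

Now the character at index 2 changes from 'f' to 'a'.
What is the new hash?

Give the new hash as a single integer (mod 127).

val('f') = 6, val('a') = 1
Position k = 2, exponent = n-1-k = 2
B^2 mod M = 11^2 mod 127 = 121
Delta = (1 - 6) * 121 mod 127 = 30
New hash = (53 + 30) mod 127 = 83

Answer: 83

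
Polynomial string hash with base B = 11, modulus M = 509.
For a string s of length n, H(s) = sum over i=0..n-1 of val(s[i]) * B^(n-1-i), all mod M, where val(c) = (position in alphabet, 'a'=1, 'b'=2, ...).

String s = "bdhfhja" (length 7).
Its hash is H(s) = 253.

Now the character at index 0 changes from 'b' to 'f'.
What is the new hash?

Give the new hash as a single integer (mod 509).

val('b') = 2, val('f') = 6
Position k = 0, exponent = n-1-k = 6
B^6 mod M = 11^6 mod 509 = 241
Delta = (6 - 2) * 241 mod 509 = 455
New hash = (253 + 455) mod 509 = 199

Answer: 199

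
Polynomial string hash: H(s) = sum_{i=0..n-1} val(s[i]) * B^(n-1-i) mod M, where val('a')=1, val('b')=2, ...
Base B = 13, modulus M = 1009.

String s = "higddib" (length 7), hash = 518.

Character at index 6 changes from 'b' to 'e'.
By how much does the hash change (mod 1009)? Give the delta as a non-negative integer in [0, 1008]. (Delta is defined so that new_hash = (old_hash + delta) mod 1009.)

Answer: 3

Derivation:
Delta formula: (val(new) - val(old)) * B^(n-1-k) mod M
  val('e') - val('b') = 5 - 2 = 3
  B^(n-1-k) = 13^0 mod 1009 = 1
  Delta = 3 * 1 mod 1009 = 3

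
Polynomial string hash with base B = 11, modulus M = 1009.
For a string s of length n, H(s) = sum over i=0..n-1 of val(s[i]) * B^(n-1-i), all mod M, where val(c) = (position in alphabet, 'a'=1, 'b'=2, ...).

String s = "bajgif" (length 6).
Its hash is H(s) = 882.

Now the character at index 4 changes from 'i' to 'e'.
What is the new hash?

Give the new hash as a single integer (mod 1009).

val('i') = 9, val('e') = 5
Position k = 4, exponent = n-1-k = 1
B^1 mod M = 11^1 mod 1009 = 11
Delta = (5 - 9) * 11 mod 1009 = 965
New hash = (882 + 965) mod 1009 = 838

Answer: 838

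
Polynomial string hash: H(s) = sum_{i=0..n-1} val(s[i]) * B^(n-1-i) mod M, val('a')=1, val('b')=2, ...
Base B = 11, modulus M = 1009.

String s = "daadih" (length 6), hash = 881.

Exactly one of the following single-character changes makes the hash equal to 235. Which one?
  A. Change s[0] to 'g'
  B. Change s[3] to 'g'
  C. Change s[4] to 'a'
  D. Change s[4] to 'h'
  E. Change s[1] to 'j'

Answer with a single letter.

Answer: B

Derivation:
Option A: s[0]='d'->'g', delta=(7-4)*11^5 mod 1009 = 851, hash=881+851 mod 1009 = 723
Option B: s[3]='d'->'g', delta=(7-4)*11^2 mod 1009 = 363, hash=881+363 mod 1009 = 235 <-- target
Option C: s[4]='i'->'a', delta=(1-9)*11^1 mod 1009 = 921, hash=881+921 mod 1009 = 793
Option D: s[4]='i'->'h', delta=(8-9)*11^1 mod 1009 = 998, hash=881+998 mod 1009 = 870
Option E: s[1]='a'->'j', delta=(10-1)*11^4 mod 1009 = 599, hash=881+599 mod 1009 = 471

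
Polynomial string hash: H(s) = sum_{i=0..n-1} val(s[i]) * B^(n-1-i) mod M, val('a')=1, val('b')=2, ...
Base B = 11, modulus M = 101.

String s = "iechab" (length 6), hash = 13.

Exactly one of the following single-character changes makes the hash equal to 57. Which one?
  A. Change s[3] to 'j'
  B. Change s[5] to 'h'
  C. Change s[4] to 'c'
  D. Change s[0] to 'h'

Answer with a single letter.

Option A: s[3]='h'->'j', delta=(10-8)*11^2 mod 101 = 40, hash=13+40 mod 101 = 53
Option B: s[5]='b'->'h', delta=(8-2)*11^0 mod 101 = 6, hash=13+6 mod 101 = 19
Option C: s[4]='a'->'c', delta=(3-1)*11^1 mod 101 = 22, hash=13+22 mod 101 = 35
Option D: s[0]='i'->'h', delta=(8-9)*11^5 mod 101 = 44, hash=13+44 mod 101 = 57 <-- target

Answer: D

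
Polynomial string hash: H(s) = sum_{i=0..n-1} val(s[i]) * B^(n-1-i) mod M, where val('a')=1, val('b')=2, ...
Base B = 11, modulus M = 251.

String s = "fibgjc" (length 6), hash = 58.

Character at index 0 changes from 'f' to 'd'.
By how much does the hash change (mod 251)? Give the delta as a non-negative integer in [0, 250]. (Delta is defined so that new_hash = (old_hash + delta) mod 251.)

Delta formula: (val(new) - val(old)) * B^(n-1-k) mod M
  val('d') - val('f') = 4 - 6 = -2
  B^(n-1-k) = 11^5 mod 251 = 160
  Delta = -2 * 160 mod 251 = 182

Answer: 182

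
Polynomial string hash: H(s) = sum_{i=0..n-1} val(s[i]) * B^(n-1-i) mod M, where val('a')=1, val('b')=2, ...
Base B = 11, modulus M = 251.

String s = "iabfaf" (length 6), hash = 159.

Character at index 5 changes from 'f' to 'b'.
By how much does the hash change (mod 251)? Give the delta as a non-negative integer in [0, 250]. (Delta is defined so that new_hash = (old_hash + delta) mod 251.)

Delta formula: (val(new) - val(old)) * B^(n-1-k) mod M
  val('b') - val('f') = 2 - 6 = -4
  B^(n-1-k) = 11^0 mod 251 = 1
  Delta = -4 * 1 mod 251 = 247

Answer: 247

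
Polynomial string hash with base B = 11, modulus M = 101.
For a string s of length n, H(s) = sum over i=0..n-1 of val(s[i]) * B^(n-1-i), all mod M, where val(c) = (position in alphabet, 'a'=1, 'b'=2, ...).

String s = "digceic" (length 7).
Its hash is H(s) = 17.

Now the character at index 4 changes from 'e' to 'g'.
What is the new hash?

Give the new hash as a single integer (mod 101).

Answer: 57

Derivation:
val('e') = 5, val('g') = 7
Position k = 4, exponent = n-1-k = 2
B^2 mod M = 11^2 mod 101 = 20
Delta = (7 - 5) * 20 mod 101 = 40
New hash = (17 + 40) mod 101 = 57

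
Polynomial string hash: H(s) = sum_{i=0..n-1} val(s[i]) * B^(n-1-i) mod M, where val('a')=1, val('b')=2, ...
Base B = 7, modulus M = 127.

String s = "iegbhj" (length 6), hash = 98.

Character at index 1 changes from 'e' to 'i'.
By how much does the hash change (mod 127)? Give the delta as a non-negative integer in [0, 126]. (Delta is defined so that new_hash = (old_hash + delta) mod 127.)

Delta formula: (val(new) - val(old)) * B^(n-1-k) mod M
  val('i') - val('e') = 9 - 5 = 4
  B^(n-1-k) = 7^4 mod 127 = 115
  Delta = 4 * 115 mod 127 = 79

Answer: 79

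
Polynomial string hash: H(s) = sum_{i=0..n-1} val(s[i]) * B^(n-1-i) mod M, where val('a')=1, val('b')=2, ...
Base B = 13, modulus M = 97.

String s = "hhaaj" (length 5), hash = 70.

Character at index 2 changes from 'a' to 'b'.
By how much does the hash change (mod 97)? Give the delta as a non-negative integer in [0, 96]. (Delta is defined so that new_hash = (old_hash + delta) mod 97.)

Answer: 72

Derivation:
Delta formula: (val(new) - val(old)) * B^(n-1-k) mod M
  val('b') - val('a') = 2 - 1 = 1
  B^(n-1-k) = 13^2 mod 97 = 72
  Delta = 1 * 72 mod 97 = 72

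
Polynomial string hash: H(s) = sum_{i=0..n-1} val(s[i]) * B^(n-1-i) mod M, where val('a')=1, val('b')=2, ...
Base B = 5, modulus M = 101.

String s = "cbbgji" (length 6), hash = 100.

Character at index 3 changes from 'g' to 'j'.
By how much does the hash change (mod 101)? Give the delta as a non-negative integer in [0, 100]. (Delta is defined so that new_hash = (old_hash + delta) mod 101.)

Answer: 75

Derivation:
Delta formula: (val(new) - val(old)) * B^(n-1-k) mod M
  val('j') - val('g') = 10 - 7 = 3
  B^(n-1-k) = 5^2 mod 101 = 25
  Delta = 3 * 25 mod 101 = 75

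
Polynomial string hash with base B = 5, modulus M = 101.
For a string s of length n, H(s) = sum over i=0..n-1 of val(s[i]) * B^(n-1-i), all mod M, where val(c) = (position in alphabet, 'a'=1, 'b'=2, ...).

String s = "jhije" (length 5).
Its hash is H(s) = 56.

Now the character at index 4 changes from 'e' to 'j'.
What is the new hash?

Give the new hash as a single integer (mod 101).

val('e') = 5, val('j') = 10
Position k = 4, exponent = n-1-k = 0
B^0 mod M = 5^0 mod 101 = 1
Delta = (10 - 5) * 1 mod 101 = 5
New hash = (56 + 5) mod 101 = 61

Answer: 61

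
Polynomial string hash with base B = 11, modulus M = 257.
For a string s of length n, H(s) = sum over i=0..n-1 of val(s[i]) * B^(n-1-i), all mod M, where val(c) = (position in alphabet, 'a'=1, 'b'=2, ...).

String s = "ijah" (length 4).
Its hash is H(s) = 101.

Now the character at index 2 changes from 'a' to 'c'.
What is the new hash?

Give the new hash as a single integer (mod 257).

val('a') = 1, val('c') = 3
Position k = 2, exponent = n-1-k = 1
B^1 mod M = 11^1 mod 257 = 11
Delta = (3 - 1) * 11 mod 257 = 22
New hash = (101 + 22) mod 257 = 123

Answer: 123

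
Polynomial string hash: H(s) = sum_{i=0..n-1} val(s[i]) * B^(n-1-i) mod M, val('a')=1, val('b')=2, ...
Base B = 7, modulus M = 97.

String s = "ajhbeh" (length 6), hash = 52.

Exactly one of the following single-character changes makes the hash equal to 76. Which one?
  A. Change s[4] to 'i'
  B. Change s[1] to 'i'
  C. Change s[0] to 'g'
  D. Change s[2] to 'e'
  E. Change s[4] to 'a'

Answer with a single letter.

Answer: B

Derivation:
Option A: s[4]='e'->'i', delta=(9-5)*7^1 mod 97 = 28, hash=52+28 mod 97 = 80
Option B: s[1]='j'->'i', delta=(9-10)*7^4 mod 97 = 24, hash=52+24 mod 97 = 76 <-- target
Option C: s[0]='a'->'g', delta=(7-1)*7^5 mod 97 = 59, hash=52+59 mod 97 = 14
Option D: s[2]='h'->'e', delta=(5-8)*7^3 mod 97 = 38, hash=52+38 mod 97 = 90
Option E: s[4]='e'->'a', delta=(1-5)*7^1 mod 97 = 69, hash=52+69 mod 97 = 24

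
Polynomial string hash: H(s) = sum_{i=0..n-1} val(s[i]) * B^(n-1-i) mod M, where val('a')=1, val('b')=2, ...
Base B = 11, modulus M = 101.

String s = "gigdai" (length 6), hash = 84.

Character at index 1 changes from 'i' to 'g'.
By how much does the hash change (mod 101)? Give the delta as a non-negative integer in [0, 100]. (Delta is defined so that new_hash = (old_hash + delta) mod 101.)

Delta formula: (val(new) - val(old)) * B^(n-1-k) mod M
  val('g') - val('i') = 7 - 9 = -2
  B^(n-1-k) = 11^4 mod 101 = 97
  Delta = -2 * 97 mod 101 = 8

Answer: 8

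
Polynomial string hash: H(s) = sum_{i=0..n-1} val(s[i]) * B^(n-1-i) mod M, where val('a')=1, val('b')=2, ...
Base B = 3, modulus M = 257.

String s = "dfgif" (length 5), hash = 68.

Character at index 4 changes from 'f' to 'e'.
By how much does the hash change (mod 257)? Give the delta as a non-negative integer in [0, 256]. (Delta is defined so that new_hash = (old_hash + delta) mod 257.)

Answer: 256

Derivation:
Delta formula: (val(new) - val(old)) * B^(n-1-k) mod M
  val('e') - val('f') = 5 - 6 = -1
  B^(n-1-k) = 3^0 mod 257 = 1
  Delta = -1 * 1 mod 257 = 256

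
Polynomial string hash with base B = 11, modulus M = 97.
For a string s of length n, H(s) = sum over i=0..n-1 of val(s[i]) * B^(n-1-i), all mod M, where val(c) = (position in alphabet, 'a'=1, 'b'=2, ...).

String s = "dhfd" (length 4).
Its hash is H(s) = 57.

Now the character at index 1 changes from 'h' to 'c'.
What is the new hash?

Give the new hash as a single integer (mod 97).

val('h') = 8, val('c') = 3
Position k = 1, exponent = n-1-k = 2
B^2 mod M = 11^2 mod 97 = 24
Delta = (3 - 8) * 24 mod 97 = 74
New hash = (57 + 74) mod 97 = 34

Answer: 34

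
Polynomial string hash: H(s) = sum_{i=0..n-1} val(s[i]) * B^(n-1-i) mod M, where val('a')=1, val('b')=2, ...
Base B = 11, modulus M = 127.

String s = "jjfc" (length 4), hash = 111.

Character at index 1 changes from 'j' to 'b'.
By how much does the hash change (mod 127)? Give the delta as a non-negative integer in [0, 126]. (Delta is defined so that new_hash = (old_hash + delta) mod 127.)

Delta formula: (val(new) - val(old)) * B^(n-1-k) mod M
  val('b') - val('j') = 2 - 10 = -8
  B^(n-1-k) = 11^2 mod 127 = 121
  Delta = -8 * 121 mod 127 = 48

Answer: 48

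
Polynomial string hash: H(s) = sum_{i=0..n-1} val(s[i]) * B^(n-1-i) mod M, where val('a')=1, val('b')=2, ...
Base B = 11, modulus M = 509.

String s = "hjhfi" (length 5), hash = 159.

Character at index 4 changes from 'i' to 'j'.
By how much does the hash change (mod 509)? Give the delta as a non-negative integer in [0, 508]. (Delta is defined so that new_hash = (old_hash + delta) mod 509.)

Delta formula: (val(new) - val(old)) * B^(n-1-k) mod M
  val('j') - val('i') = 10 - 9 = 1
  B^(n-1-k) = 11^0 mod 509 = 1
  Delta = 1 * 1 mod 509 = 1

Answer: 1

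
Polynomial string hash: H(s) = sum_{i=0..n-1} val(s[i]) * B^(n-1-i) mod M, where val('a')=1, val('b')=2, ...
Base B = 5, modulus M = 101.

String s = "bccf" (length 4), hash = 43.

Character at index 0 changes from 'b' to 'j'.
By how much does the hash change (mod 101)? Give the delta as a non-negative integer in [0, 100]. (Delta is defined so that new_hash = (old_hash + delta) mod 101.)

Delta formula: (val(new) - val(old)) * B^(n-1-k) mod M
  val('j') - val('b') = 10 - 2 = 8
  B^(n-1-k) = 5^3 mod 101 = 24
  Delta = 8 * 24 mod 101 = 91

Answer: 91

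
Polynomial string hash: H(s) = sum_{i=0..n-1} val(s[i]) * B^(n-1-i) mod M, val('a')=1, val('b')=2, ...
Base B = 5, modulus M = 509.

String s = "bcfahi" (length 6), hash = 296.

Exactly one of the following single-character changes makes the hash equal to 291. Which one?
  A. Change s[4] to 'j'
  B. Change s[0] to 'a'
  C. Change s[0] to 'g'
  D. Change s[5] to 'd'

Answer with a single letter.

Option A: s[4]='h'->'j', delta=(10-8)*5^1 mod 509 = 10, hash=296+10 mod 509 = 306
Option B: s[0]='b'->'a', delta=(1-2)*5^5 mod 509 = 438, hash=296+438 mod 509 = 225
Option C: s[0]='b'->'g', delta=(7-2)*5^5 mod 509 = 355, hash=296+355 mod 509 = 142
Option D: s[5]='i'->'d', delta=(4-9)*5^0 mod 509 = 504, hash=296+504 mod 509 = 291 <-- target

Answer: D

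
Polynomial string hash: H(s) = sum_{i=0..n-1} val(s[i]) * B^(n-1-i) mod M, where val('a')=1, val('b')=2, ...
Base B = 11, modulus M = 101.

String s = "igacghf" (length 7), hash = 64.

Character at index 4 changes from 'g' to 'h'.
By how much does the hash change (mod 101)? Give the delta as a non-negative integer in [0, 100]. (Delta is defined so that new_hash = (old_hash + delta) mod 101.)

Answer: 20

Derivation:
Delta formula: (val(new) - val(old)) * B^(n-1-k) mod M
  val('h') - val('g') = 8 - 7 = 1
  B^(n-1-k) = 11^2 mod 101 = 20
  Delta = 1 * 20 mod 101 = 20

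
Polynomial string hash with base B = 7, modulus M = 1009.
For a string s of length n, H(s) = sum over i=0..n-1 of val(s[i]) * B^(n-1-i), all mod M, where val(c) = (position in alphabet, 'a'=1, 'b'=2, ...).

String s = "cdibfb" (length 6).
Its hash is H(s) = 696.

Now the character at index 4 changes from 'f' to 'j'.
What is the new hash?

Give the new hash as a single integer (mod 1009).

Answer: 724

Derivation:
val('f') = 6, val('j') = 10
Position k = 4, exponent = n-1-k = 1
B^1 mod M = 7^1 mod 1009 = 7
Delta = (10 - 6) * 7 mod 1009 = 28
New hash = (696 + 28) mod 1009 = 724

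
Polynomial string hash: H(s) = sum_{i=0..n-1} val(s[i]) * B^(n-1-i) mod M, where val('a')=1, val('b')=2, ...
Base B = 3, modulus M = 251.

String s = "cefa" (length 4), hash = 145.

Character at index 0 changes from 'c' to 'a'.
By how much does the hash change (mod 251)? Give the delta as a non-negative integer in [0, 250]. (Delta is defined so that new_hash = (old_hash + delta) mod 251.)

Answer: 197

Derivation:
Delta formula: (val(new) - val(old)) * B^(n-1-k) mod M
  val('a') - val('c') = 1 - 3 = -2
  B^(n-1-k) = 3^3 mod 251 = 27
  Delta = -2 * 27 mod 251 = 197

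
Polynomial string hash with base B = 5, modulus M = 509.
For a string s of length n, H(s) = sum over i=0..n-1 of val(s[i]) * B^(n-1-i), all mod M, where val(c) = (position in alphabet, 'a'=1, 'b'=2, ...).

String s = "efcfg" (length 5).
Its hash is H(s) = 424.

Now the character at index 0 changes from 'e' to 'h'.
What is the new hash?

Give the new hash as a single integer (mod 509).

Answer: 263

Derivation:
val('e') = 5, val('h') = 8
Position k = 0, exponent = n-1-k = 4
B^4 mod M = 5^4 mod 509 = 116
Delta = (8 - 5) * 116 mod 509 = 348
New hash = (424 + 348) mod 509 = 263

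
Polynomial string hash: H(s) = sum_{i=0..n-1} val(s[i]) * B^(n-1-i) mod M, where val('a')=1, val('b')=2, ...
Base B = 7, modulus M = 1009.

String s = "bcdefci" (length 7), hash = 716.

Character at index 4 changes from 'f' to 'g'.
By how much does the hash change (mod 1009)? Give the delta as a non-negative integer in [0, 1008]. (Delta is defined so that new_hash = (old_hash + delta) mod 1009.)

Answer: 49

Derivation:
Delta formula: (val(new) - val(old)) * B^(n-1-k) mod M
  val('g') - val('f') = 7 - 6 = 1
  B^(n-1-k) = 7^2 mod 1009 = 49
  Delta = 1 * 49 mod 1009 = 49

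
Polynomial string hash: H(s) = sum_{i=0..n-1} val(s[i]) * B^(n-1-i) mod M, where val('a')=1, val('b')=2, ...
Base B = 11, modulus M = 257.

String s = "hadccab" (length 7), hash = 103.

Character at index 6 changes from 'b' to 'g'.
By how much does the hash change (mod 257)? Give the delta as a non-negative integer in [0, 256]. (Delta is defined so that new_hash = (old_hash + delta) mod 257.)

Delta formula: (val(new) - val(old)) * B^(n-1-k) mod M
  val('g') - val('b') = 7 - 2 = 5
  B^(n-1-k) = 11^0 mod 257 = 1
  Delta = 5 * 1 mod 257 = 5

Answer: 5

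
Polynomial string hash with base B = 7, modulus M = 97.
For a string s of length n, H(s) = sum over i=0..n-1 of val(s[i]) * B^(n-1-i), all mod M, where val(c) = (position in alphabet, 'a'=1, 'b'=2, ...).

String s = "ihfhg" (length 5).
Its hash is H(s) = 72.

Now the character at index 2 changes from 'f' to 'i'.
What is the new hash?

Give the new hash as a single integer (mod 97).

val('f') = 6, val('i') = 9
Position k = 2, exponent = n-1-k = 2
B^2 mod M = 7^2 mod 97 = 49
Delta = (9 - 6) * 49 mod 97 = 50
New hash = (72 + 50) mod 97 = 25

Answer: 25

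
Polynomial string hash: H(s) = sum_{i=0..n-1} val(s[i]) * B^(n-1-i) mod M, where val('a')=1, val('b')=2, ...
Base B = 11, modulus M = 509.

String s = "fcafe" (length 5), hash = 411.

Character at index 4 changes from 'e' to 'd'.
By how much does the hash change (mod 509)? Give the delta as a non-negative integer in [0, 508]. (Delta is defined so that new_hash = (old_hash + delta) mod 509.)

Answer: 508

Derivation:
Delta formula: (val(new) - val(old)) * B^(n-1-k) mod M
  val('d') - val('e') = 4 - 5 = -1
  B^(n-1-k) = 11^0 mod 509 = 1
  Delta = -1 * 1 mod 509 = 508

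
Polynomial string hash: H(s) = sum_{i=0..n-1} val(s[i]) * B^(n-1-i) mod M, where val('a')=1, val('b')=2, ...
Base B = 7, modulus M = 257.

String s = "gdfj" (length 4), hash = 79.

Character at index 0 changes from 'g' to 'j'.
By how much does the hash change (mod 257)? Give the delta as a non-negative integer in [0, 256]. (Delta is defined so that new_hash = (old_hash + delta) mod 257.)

Answer: 1

Derivation:
Delta formula: (val(new) - val(old)) * B^(n-1-k) mod M
  val('j') - val('g') = 10 - 7 = 3
  B^(n-1-k) = 7^3 mod 257 = 86
  Delta = 3 * 86 mod 257 = 1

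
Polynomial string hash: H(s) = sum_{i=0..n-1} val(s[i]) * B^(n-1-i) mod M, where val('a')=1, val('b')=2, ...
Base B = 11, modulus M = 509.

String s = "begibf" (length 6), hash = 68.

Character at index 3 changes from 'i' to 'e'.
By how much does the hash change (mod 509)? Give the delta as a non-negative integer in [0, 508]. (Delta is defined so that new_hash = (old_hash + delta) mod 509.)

Delta formula: (val(new) - val(old)) * B^(n-1-k) mod M
  val('e') - val('i') = 5 - 9 = -4
  B^(n-1-k) = 11^2 mod 509 = 121
  Delta = -4 * 121 mod 509 = 25

Answer: 25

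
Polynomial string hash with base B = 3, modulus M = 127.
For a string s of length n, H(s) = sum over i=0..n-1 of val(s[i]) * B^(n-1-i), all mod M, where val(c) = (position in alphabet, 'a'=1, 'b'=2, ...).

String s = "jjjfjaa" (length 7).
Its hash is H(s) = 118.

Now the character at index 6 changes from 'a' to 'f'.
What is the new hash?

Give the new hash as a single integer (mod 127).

Answer: 123

Derivation:
val('a') = 1, val('f') = 6
Position k = 6, exponent = n-1-k = 0
B^0 mod M = 3^0 mod 127 = 1
Delta = (6 - 1) * 1 mod 127 = 5
New hash = (118 + 5) mod 127 = 123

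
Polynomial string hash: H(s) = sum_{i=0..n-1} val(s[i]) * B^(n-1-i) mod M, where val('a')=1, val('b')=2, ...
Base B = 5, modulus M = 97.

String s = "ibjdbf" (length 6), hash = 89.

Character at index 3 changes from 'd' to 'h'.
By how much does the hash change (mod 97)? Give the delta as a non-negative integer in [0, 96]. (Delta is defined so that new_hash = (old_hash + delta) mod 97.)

Answer: 3

Derivation:
Delta formula: (val(new) - val(old)) * B^(n-1-k) mod M
  val('h') - val('d') = 8 - 4 = 4
  B^(n-1-k) = 5^2 mod 97 = 25
  Delta = 4 * 25 mod 97 = 3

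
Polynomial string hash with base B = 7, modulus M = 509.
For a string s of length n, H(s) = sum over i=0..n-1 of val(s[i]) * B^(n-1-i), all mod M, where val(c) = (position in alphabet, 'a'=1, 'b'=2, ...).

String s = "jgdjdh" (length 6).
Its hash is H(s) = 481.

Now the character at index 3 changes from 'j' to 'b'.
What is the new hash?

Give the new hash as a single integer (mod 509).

Answer: 89

Derivation:
val('j') = 10, val('b') = 2
Position k = 3, exponent = n-1-k = 2
B^2 mod M = 7^2 mod 509 = 49
Delta = (2 - 10) * 49 mod 509 = 117
New hash = (481 + 117) mod 509 = 89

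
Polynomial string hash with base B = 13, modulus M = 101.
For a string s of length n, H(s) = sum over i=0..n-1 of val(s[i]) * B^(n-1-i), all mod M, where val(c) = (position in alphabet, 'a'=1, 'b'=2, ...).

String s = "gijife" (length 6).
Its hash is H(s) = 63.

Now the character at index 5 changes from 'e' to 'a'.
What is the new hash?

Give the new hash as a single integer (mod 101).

val('e') = 5, val('a') = 1
Position k = 5, exponent = n-1-k = 0
B^0 mod M = 13^0 mod 101 = 1
Delta = (1 - 5) * 1 mod 101 = 97
New hash = (63 + 97) mod 101 = 59

Answer: 59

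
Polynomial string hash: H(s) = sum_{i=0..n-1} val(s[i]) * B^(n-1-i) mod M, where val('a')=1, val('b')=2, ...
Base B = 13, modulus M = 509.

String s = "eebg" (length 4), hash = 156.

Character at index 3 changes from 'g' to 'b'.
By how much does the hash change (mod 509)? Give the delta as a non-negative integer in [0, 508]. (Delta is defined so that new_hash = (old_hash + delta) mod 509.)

Answer: 504

Derivation:
Delta formula: (val(new) - val(old)) * B^(n-1-k) mod M
  val('b') - val('g') = 2 - 7 = -5
  B^(n-1-k) = 13^0 mod 509 = 1
  Delta = -5 * 1 mod 509 = 504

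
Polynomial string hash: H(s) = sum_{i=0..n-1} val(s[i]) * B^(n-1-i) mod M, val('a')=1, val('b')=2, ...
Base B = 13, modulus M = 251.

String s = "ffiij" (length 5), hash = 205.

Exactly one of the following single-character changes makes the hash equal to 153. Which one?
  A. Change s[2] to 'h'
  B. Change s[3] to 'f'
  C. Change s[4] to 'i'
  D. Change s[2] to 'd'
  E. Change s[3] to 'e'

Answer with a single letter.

Answer: E

Derivation:
Option A: s[2]='i'->'h', delta=(8-9)*13^2 mod 251 = 82, hash=205+82 mod 251 = 36
Option B: s[3]='i'->'f', delta=(6-9)*13^1 mod 251 = 212, hash=205+212 mod 251 = 166
Option C: s[4]='j'->'i', delta=(9-10)*13^0 mod 251 = 250, hash=205+250 mod 251 = 204
Option D: s[2]='i'->'d', delta=(4-9)*13^2 mod 251 = 159, hash=205+159 mod 251 = 113
Option E: s[3]='i'->'e', delta=(5-9)*13^1 mod 251 = 199, hash=205+199 mod 251 = 153 <-- target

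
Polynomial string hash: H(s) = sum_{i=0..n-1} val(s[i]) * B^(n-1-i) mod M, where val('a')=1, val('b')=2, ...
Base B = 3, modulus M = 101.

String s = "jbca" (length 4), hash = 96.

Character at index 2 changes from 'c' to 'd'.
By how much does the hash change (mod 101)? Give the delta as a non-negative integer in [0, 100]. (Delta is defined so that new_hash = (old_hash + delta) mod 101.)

Delta formula: (val(new) - val(old)) * B^(n-1-k) mod M
  val('d') - val('c') = 4 - 3 = 1
  B^(n-1-k) = 3^1 mod 101 = 3
  Delta = 1 * 3 mod 101 = 3

Answer: 3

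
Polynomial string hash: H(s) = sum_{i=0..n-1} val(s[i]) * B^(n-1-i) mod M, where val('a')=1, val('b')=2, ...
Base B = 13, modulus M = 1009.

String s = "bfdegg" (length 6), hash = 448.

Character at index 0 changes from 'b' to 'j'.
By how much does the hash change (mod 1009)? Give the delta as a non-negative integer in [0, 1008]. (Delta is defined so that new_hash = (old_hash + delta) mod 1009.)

Answer: 857

Derivation:
Delta formula: (val(new) - val(old)) * B^(n-1-k) mod M
  val('j') - val('b') = 10 - 2 = 8
  B^(n-1-k) = 13^5 mod 1009 = 990
  Delta = 8 * 990 mod 1009 = 857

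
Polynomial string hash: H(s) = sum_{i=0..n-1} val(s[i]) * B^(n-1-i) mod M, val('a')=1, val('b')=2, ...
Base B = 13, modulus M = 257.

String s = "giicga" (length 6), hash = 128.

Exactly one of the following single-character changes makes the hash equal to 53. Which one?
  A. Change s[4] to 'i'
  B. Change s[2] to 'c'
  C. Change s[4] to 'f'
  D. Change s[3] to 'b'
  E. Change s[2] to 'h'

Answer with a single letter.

Answer: B

Derivation:
Option A: s[4]='g'->'i', delta=(9-7)*13^1 mod 257 = 26, hash=128+26 mod 257 = 154
Option B: s[2]='i'->'c', delta=(3-9)*13^3 mod 257 = 182, hash=128+182 mod 257 = 53 <-- target
Option C: s[4]='g'->'f', delta=(6-7)*13^1 mod 257 = 244, hash=128+244 mod 257 = 115
Option D: s[3]='c'->'b', delta=(2-3)*13^2 mod 257 = 88, hash=128+88 mod 257 = 216
Option E: s[2]='i'->'h', delta=(8-9)*13^3 mod 257 = 116, hash=128+116 mod 257 = 244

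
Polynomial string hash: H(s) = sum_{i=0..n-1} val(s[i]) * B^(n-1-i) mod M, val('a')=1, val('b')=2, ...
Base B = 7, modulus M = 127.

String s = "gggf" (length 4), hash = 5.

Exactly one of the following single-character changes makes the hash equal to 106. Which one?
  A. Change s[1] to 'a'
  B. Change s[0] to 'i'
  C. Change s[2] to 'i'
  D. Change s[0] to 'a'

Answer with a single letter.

Option A: s[1]='g'->'a', delta=(1-7)*7^2 mod 127 = 87, hash=5+87 mod 127 = 92
Option B: s[0]='g'->'i', delta=(9-7)*7^3 mod 127 = 51, hash=5+51 mod 127 = 56
Option C: s[2]='g'->'i', delta=(9-7)*7^1 mod 127 = 14, hash=5+14 mod 127 = 19
Option D: s[0]='g'->'a', delta=(1-7)*7^3 mod 127 = 101, hash=5+101 mod 127 = 106 <-- target

Answer: D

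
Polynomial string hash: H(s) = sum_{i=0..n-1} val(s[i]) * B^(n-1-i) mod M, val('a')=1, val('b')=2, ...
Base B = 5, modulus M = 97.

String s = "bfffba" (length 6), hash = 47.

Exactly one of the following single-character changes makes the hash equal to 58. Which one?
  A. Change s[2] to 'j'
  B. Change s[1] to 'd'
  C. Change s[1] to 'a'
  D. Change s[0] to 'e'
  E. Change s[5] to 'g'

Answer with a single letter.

Answer: B

Derivation:
Option A: s[2]='f'->'j', delta=(10-6)*5^3 mod 97 = 15, hash=47+15 mod 97 = 62
Option B: s[1]='f'->'d', delta=(4-6)*5^4 mod 97 = 11, hash=47+11 mod 97 = 58 <-- target
Option C: s[1]='f'->'a', delta=(1-6)*5^4 mod 97 = 76, hash=47+76 mod 97 = 26
Option D: s[0]='b'->'e', delta=(5-2)*5^5 mod 97 = 63, hash=47+63 mod 97 = 13
Option E: s[5]='a'->'g', delta=(7-1)*5^0 mod 97 = 6, hash=47+6 mod 97 = 53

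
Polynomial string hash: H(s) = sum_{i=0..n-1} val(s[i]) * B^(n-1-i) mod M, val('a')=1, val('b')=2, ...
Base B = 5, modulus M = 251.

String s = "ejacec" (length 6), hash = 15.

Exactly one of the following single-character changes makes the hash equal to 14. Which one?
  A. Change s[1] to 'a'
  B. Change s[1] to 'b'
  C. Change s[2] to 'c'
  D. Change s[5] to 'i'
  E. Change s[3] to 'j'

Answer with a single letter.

Option A: s[1]='j'->'a', delta=(1-10)*5^4 mod 251 = 148, hash=15+148 mod 251 = 163
Option B: s[1]='j'->'b', delta=(2-10)*5^4 mod 251 = 20, hash=15+20 mod 251 = 35
Option C: s[2]='a'->'c', delta=(3-1)*5^3 mod 251 = 250, hash=15+250 mod 251 = 14 <-- target
Option D: s[5]='c'->'i', delta=(9-3)*5^0 mod 251 = 6, hash=15+6 mod 251 = 21
Option E: s[3]='c'->'j', delta=(10-3)*5^2 mod 251 = 175, hash=15+175 mod 251 = 190

Answer: C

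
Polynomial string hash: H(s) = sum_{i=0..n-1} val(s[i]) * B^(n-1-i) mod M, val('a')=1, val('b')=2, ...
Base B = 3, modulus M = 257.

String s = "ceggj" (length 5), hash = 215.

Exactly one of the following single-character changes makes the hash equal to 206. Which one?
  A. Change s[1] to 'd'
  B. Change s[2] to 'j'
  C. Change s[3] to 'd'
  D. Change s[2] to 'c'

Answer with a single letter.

Answer: C

Derivation:
Option A: s[1]='e'->'d', delta=(4-5)*3^3 mod 257 = 230, hash=215+230 mod 257 = 188
Option B: s[2]='g'->'j', delta=(10-7)*3^2 mod 257 = 27, hash=215+27 mod 257 = 242
Option C: s[3]='g'->'d', delta=(4-7)*3^1 mod 257 = 248, hash=215+248 mod 257 = 206 <-- target
Option D: s[2]='g'->'c', delta=(3-7)*3^2 mod 257 = 221, hash=215+221 mod 257 = 179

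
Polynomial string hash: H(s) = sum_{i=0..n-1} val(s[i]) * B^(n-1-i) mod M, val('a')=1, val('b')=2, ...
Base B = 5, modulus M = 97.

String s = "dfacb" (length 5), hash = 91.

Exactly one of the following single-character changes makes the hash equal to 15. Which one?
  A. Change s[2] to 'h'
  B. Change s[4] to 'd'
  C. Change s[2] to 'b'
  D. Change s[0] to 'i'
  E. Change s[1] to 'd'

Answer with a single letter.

Option A: s[2]='a'->'h', delta=(8-1)*5^2 mod 97 = 78, hash=91+78 mod 97 = 72
Option B: s[4]='b'->'d', delta=(4-2)*5^0 mod 97 = 2, hash=91+2 mod 97 = 93
Option C: s[2]='a'->'b', delta=(2-1)*5^2 mod 97 = 25, hash=91+25 mod 97 = 19
Option D: s[0]='d'->'i', delta=(9-4)*5^4 mod 97 = 21, hash=91+21 mod 97 = 15 <-- target
Option E: s[1]='f'->'d', delta=(4-6)*5^3 mod 97 = 41, hash=91+41 mod 97 = 35

Answer: D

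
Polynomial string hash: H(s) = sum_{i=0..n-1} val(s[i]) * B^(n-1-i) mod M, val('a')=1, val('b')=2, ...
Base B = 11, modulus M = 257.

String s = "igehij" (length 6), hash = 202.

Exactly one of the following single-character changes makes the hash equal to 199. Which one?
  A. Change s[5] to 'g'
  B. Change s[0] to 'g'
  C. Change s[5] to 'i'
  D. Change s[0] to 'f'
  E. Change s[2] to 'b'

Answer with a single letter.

Option A: s[5]='j'->'g', delta=(7-10)*11^0 mod 257 = 254, hash=202+254 mod 257 = 199 <-- target
Option B: s[0]='i'->'g', delta=(7-9)*11^5 mod 257 = 176, hash=202+176 mod 257 = 121
Option C: s[5]='j'->'i', delta=(9-10)*11^0 mod 257 = 256, hash=202+256 mod 257 = 201
Option D: s[0]='i'->'f', delta=(6-9)*11^5 mod 257 = 7, hash=202+7 mod 257 = 209
Option E: s[2]='e'->'b', delta=(2-5)*11^3 mod 257 = 119, hash=202+119 mod 257 = 64

Answer: A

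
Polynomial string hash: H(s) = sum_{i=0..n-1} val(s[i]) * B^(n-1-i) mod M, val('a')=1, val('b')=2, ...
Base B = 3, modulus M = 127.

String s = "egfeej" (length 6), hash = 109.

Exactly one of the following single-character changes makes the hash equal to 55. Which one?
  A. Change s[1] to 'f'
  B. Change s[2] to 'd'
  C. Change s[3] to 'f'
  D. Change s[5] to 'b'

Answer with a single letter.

Option A: s[1]='g'->'f', delta=(6-7)*3^4 mod 127 = 46, hash=109+46 mod 127 = 28
Option B: s[2]='f'->'d', delta=(4-6)*3^3 mod 127 = 73, hash=109+73 mod 127 = 55 <-- target
Option C: s[3]='e'->'f', delta=(6-5)*3^2 mod 127 = 9, hash=109+9 mod 127 = 118
Option D: s[5]='j'->'b', delta=(2-10)*3^0 mod 127 = 119, hash=109+119 mod 127 = 101

Answer: B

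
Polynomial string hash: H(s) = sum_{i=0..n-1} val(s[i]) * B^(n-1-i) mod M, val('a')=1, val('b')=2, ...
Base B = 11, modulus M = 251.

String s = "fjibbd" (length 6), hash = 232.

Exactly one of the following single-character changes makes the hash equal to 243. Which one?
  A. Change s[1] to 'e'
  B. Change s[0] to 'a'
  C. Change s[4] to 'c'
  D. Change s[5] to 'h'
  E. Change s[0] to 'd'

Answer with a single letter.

Answer: C

Derivation:
Option A: s[1]='j'->'e', delta=(5-10)*11^4 mod 251 = 87, hash=232+87 mod 251 = 68
Option B: s[0]='f'->'a', delta=(1-6)*11^5 mod 251 = 204, hash=232+204 mod 251 = 185
Option C: s[4]='b'->'c', delta=(3-2)*11^1 mod 251 = 11, hash=232+11 mod 251 = 243 <-- target
Option D: s[5]='d'->'h', delta=(8-4)*11^0 mod 251 = 4, hash=232+4 mod 251 = 236
Option E: s[0]='f'->'d', delta=(4-6)*11^5 mod 251 = 182, hash=232+182 mod 251 = 163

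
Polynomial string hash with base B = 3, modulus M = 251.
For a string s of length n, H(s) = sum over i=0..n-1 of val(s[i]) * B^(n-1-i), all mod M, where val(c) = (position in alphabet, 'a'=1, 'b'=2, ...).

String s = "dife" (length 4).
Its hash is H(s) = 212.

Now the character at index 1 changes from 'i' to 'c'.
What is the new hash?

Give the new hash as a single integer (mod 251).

Answer: 158

Derivation:
val('i') = 9, val('c') = 3
Position k = 1, exponent = n-1-k = 2
B^2 mod M = 3^2 mod 251 = 9
Delta = (3 - 9) * 9 mod 251 = 197
New hash = (212 + 197) mod 251 = 158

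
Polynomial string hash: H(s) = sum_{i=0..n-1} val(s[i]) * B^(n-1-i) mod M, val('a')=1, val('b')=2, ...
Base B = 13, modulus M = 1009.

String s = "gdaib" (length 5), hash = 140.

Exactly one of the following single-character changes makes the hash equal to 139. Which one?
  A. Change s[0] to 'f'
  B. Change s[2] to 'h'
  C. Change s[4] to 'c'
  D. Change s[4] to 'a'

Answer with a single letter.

Answer: D

Derivation:
Option A: s[0]='g'->'f', delta=(6-7)*13^4 mod 1009 = 700, hash=140+700 mod 1009 = 840
Option B: s[2]='a'->'h', delta=(8-1)*13^2 mod 1009 = 174, hash=140+174 mod 1009 = 314
Option C: s[4]='b'->'c', delta=(3-2)*13^0 mod 1009 = 1, hash=140+1 mod 1009 = 141
Option D: s[4]='b'->'a', delta=(1-2)*13^0 mod 1009 = 1008, hash=140+1008 mod 1009 = 139 <-- target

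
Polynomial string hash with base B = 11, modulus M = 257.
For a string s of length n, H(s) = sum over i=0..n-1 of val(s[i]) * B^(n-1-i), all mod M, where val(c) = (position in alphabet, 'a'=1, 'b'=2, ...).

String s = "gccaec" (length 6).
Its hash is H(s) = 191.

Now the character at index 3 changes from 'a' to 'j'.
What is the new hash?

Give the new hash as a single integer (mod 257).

val('a') = 1, val('j') = 10
Position k = 3, exponent = n-1-k = 2
B^2 mod M = 11^2 mod 257 = 121
Delta = (10 - 1) * 121 mod 257 = 61
New hash = (191 + 61) mod 257 = 252

Answer: 252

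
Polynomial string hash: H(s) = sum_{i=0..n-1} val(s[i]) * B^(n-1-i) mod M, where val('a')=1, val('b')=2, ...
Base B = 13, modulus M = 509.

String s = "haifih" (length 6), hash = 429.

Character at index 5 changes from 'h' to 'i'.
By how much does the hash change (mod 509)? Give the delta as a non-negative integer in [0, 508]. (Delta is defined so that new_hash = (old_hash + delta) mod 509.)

Delta formula: (val(new) - val(old)) * B^(n-1-k) mod M
  val('i') - val('h') = 9 - 8 = 1
  B^(n-1-k) = 13^0 mod 509 = 1
  Delta = 1 * 1 mod 509 = 1

Answer: 1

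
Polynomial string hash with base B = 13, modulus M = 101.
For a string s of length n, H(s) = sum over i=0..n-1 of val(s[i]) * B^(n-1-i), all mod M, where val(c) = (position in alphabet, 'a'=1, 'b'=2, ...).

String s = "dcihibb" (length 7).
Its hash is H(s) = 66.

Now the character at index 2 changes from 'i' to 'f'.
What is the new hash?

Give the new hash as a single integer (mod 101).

val('i') = 9, val('f') = 6
Position k = 2, exponent = n-1-k = 4
B^4 mod M = 13^4 mod 101 = 79
Delta = (6 - 9) * 79 mod 101 = 66
New hash = (66 + 66) mod 101 = 31

Answer: 31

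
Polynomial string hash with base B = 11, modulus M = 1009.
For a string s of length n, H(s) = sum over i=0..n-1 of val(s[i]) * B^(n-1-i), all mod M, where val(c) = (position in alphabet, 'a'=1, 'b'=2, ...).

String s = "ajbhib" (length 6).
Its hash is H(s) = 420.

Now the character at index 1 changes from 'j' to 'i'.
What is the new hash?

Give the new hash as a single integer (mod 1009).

val('j') = 10, val('i') = 9
Position k = 1, exponent = n-1-k = 4
B^4 mod M = 11^4 mod 1009 = 515
Delta = (9 - 10) * 515 mod 1009 = 494
New hash = (420 + 494) mod 1009 = 914

Answer: 914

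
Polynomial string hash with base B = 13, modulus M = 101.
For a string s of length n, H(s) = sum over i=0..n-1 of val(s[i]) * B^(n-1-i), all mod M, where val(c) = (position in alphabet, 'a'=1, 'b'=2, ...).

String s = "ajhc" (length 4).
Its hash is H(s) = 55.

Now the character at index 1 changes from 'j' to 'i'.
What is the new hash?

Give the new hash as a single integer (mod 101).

Answer: 88

Derivation:
val('j') = 10, val('i') = 9
Position k = 1, exponent = n-1-k = 2
B^2 mod M = 13^2 mod 101 = 68
Delta = (9 - 10) * 68 mod 101 = 33
New hash = (55 + 33) mod 101 = 88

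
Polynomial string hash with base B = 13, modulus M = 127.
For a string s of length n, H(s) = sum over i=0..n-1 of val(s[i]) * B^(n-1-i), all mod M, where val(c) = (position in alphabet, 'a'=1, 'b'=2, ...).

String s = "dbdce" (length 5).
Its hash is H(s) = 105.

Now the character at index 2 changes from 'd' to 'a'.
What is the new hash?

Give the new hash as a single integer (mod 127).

Answer: 106

Derivation:
val('d') = 4, val('a') = 1
Position k = 2, exponent = n-1-k = 2
B^2 mod M = 13^2 mod 127 = 42
Delta = (1 - 4) * 42 mod 127 = 1
New hash = (105 + 1) mod 127 = 106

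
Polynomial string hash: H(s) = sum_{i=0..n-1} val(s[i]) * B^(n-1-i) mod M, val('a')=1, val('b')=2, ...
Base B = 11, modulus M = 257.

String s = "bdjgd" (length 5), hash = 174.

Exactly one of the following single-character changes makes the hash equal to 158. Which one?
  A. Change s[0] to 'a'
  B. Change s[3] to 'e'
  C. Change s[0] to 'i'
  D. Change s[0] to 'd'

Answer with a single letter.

Answer: D

Derivation:
Option A: s[0]='b'->'a', delta=(1-2)*11^4 mod 257 = 8, hash=174+8 mod 257 = 182
Option B: s[3]='g'->'e', delta=(5-7)*11^1 mod 257 = 235, hash=174+235 mod 257 = 152
Option C: s[0]='b'->'i', delta=(9-2)*11^4 mod 257 = 201, hash=174+201 mod 257 = 118
Option D: s[0]='b'->'d', delta=(4-2)*11^4 mod 257 = 241, hash=174+241 mod 257 = 158 <-- target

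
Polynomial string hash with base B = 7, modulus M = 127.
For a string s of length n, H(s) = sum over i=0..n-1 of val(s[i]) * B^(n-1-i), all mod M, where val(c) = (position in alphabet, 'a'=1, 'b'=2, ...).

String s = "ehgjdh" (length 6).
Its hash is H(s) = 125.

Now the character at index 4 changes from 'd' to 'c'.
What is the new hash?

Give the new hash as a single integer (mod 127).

val('d') = 4, val('c') = 3
Position k = 4, exponent = n-1-k = 1
B^1 mod M = 7^1 mod 127 = 7
Delta = (3 - 4) * 7 mod 127 = 120
New hash = (125 + 120) mod 127 = 118

Answer: 118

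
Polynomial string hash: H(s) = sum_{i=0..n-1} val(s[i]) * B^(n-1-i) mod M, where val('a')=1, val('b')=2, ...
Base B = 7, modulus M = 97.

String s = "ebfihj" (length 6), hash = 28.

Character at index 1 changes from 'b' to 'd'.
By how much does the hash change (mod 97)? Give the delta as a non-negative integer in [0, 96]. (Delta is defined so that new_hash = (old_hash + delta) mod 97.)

Answer: 49

Derivation:
Delta formula: (val(new) - val(old)) * B^(n-1-k) mod M
  val('d') - val('b') = 4 - 2 = 2
  B^(n-1-k) = 7^4 mod 97 = 73
  Delta = 2 * 73 mod 97 = 49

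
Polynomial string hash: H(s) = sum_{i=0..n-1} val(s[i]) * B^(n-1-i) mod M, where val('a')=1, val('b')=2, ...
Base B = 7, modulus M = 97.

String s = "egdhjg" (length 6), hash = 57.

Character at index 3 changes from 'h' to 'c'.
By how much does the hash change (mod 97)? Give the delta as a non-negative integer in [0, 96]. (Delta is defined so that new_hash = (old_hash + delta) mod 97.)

Answer: 46

Derivation:
Delta formula: (val(new) - val(old)) * B^(n-1-k) mod M
  val('c') - val('h') = 3 - 8 = -5
  B^(n-1-k) = 7^2 mod 97 = 49
  Delta = -5 * 49 mod 97 = 46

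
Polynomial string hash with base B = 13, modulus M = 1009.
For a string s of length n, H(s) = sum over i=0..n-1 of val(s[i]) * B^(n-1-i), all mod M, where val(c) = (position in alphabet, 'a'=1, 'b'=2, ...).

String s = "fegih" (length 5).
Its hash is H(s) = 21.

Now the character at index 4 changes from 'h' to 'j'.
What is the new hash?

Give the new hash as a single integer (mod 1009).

val('h') = 8, val('j') = 10
Position k = 4, exponent = n-1-k = 0
B^0 mod M = 13^0 mod 1009 = 1
Delta = (10 - 8) * 1 mod 1009 = 2
New hash = (21 + 2) mod 1009 = 23

Answer: 23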